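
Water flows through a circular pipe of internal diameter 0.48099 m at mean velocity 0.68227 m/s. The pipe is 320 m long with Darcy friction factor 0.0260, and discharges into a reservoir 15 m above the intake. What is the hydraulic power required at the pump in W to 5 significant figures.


Approach: apply continuity + Darcy-Weisbach + hydraulic power, Q = A*v; hf = f*(L/D)*(v^2/(2g)); H = static + hf; P = rho*g*Q*H.
Step 1 — flow rate (continuity, Q = A*v):
  A = pi*(0.48099/2)^2 = 0.1817029 m^2
  Q = 0.1817029 * 0.68227 = 0.1239705 m^3/s
Step 2 — friction head loss (Darcy-Weisbach):
  hf = 0.0260 * (320/0.48099) * (0.68227^2 / (2*9.81))
  hf = 0.4103938 m
Step 3 — total head: H = 15 + 0.4103938 = 15.41039 m
Step 4 — hydraulic power (P = rho*g*Q*H):
  P = 1000 * 9.81 * 0.1239705 * 15.41039 = 18741 W
Therefore the hydraulic power required at the pump = 18741 W.


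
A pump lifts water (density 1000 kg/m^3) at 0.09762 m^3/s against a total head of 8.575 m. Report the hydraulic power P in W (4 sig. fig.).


Approach: apply the hydraulic power relation, P = rho*g*Q*H.
P = 1000 * 9.81 * 0.09762 * 8.575 = 8212 W
Therefore the hydraulic power P = 8212 W.


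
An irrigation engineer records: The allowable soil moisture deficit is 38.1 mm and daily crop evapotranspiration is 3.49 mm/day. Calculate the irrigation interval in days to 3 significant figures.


Approach: apply the irrigation interval relation, interval = SMD / ETc.
interval = 38.1 / 3.49 = 10.9 days
Therefore the irrigation interval = 10.9 days.


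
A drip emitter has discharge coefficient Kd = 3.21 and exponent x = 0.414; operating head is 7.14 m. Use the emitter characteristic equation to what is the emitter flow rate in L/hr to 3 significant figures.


Approach: apply the emitter characteristic equation, q = Kd * h^x.
q = 3.21 * 7.14^0.414 = 7.24 L/hr
Therefore the emitter flow rate = 7.24 L/hr.


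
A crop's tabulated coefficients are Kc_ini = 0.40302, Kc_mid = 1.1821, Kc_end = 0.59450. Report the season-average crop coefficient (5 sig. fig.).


Approach: apply a simple seasonal average, Kc_avg = (Kc_ini + Kc_mid + Kc_end)/3.
Kc_avg = (0.40302 + 1.1821 + 0.59450)/3 = 0.72654
Therefore the season-average crop coefficient = 0.72654.


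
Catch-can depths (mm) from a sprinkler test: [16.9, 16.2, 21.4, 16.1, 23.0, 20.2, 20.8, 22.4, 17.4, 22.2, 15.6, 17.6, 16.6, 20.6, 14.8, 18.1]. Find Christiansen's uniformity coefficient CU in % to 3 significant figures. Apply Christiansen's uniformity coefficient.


Approach: apply Christiansen's uniformity coefficient, CU = (1 - mean_abs_deviation/mean)*100.
mean = 18.744 mm
mean |d_i - mean| = 2.4242 mm
CU = (1 - 2.4242/18.744)*100 = 87.1 %
Therefore Christiansen's uniformity coefficient CU = 87.1 %.


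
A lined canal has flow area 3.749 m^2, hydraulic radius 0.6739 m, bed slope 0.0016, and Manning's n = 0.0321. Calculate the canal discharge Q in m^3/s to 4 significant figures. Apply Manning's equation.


Approach: apply Manning's equation, Q = (1/n)*A*R^(2/3)*S^(1/2).
Q = (1/0.0321) * 3.749 * 0.6739^(2/3) * 0.0016^(1/2) = 3.591 m^3/s
Therefore the canal discharge Q = 3.591 m^3/s.


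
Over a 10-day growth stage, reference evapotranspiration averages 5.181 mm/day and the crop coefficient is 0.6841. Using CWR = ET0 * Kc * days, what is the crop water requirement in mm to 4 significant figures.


CWR = 5.181 * 0.6841 * 10 = 35.44 mm
Therefore the crop water requirement = 35.44 mm.


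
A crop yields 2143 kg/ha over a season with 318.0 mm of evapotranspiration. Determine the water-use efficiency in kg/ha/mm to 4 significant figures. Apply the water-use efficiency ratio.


Approach: apply the water-use efficiency ratio, WUE = yield/ET.
WUE = 2143 / 318.0 = 6.739 kg/ha/mm
Therefore the water-use efficiency = 6.739 kg/ha/mm.


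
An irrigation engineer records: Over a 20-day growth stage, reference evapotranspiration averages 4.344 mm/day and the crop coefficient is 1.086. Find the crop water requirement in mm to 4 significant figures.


Approach: apply the crop water requirement relation, CWR = ET0 * Kc * days.
CWR = 4.344 * 1.086 * 20 = 94.35 mm
Therefore the crop water requirement = 94.35 mm.


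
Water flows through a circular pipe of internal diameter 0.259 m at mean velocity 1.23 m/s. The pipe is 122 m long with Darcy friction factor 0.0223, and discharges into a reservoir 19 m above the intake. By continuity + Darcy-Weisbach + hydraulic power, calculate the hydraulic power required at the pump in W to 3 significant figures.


Approach: apply continuity + Darcy-Weisbach + hydraulic power, Q = A*v; hf = f*(L/D)*(v^2/(2g)); H = static + hf; P = rho*g*Q*H.
Step 1 — flow rate (continuity, Q = A*v):
  A = pi*(0.259/2)^2 = 0.052685 m^2
  Q = 0.052685 * 1.23 = 0.064803 m^3/s
Step 2 — friction head loss (Darcy-Weisbach):
  hf = 0.0223 * (122/0.259) * (1.23^2 / (2*9.81))
  hf = 0.80998 m
Step 3 — total head: H = 19 + 0.80998 = 19.810 m
Step 4 — hydraulic power (P = rho*g*Q*H):
  P = 1000 * 9.81 * 0.064803 * 19.810 = 12600 W
Therefore the hydraulic power required at the pump = 12600 W.


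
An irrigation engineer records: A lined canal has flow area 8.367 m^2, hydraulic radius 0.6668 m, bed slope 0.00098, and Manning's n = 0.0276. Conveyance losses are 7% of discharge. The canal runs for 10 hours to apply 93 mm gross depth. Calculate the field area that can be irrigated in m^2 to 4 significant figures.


Approach: apply Manning's equation with a conveyance and depth budget, Q = (1/n)*A*R^(2/3)*S^(1/2); Q_field = Q*(1-loss); Area = Q_field*t/(d/1000).
Step 1 — canal discharge (Manning's equation):
  Q = (1/0.0276) * 8.367 * 0.6668^(2/3) * 0.00098^(1/2) = 7.24332 m^3/s
Step 2 — delivered flow: Q_field = 7.24332*(1 - 7/100) = 6.73628 m^3/s
Step 3 — volume delivered: V = 6.73628 * 10*3600 = 242506 m^3
Step 4 — area served: A = V / (depth/1000) = 242506 / 0.093 = 2608000 m^2
Therefore the field area that can be irrigated = 2608000 m^2.


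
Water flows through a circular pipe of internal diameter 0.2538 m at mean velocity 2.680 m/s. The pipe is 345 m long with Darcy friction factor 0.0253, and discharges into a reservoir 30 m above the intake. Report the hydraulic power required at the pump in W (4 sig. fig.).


Approach: apply continuity + Darcy-Weisbach + hydraulic power, Q = A*v; hf = f*(L/D)*(v^2/(2g)); H = static + hf; P = rho*g*Q*H.
Step 1 — flow rate (continuity, Q = A*v):
  A = pi*(0.2538/2)^2 = 0.0505910 m^2
  Q = 0.0505910 * 2.680 = 0.135584 m^3/s
Step 2 — friction head loss (Darcy-Weisbach):
  hf = 0.0253 * (345/0.2538) * (2.680^2 / (2*9.81))
  hf = 12.5898 m
Step 3 — total head: H = 30 + 12.5898 = 42.5898 m
Step 4 — hydraulic power (P = rho*g*Q*H):
  P = 1000 * 9.81 * 0.135584 * 42.5898 = 56650 W
Therefore the hydraulic power required at the pump = 56650 W.


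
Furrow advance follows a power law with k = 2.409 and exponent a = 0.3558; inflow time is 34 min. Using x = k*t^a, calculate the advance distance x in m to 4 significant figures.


x = 2.409 * 34^0.3558 = 8.448 m
Therefore the advance distance x = 8.448 m.


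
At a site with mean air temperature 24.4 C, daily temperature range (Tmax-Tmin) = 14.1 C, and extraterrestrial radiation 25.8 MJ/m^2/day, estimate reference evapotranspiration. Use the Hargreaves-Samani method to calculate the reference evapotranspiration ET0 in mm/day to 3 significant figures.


Approach: apply the Hargreaves-Samani method, ET0 = 0.0023*(Tmean+17.8)*sqrt(Tmax-Tmin)*0.408*Ra.
ET0 = 0.0023*(24.4+17.8)*sqrt(14.1)*0.408*25.8 = 3.84 mm/day
Therefore the reference evapotranspiration ET0 = 3.84 mm/day.


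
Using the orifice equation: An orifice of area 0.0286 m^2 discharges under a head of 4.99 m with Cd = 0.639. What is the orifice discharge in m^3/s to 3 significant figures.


Approach: apply the orifice equation, Q = Cd*A*sqrt(2*g*h).
Q = 0.639 * 0.0286 * sqrt(2*9.81*4.99) = 0.181 m^3/s
Therefore the orifice discharge = 0.181 m^3/s.


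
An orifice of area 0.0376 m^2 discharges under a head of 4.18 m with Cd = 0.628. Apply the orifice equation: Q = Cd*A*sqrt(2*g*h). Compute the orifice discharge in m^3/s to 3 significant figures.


Q = 0.628 * 0.0376 * sqrt(2*9.81*4.18) = 0.214 m^3/s
Therefore the orifice discharge = 0.214 m^3/s.


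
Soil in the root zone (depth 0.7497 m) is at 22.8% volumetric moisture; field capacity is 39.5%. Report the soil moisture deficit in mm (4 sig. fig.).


Approach: apply the soil moisture deficit relation, SMD = (FC - theta)/100 * depth * 1000.
SMD = (39.5 - 22.8)/100 * 0.7497 * 1000 = 125.2 mm
Therefore the soil moisture deficit = 125.2 mm.


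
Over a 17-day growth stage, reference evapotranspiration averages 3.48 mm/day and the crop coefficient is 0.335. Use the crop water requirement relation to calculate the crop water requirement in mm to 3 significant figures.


Approach: apply the crop water requirement relation, CWR = ET0 * Kc * days.
CWR = 3.48 * 0.335 * 17 = 19.8 mm
Therefore the crop water requirement = 19.8 mm.


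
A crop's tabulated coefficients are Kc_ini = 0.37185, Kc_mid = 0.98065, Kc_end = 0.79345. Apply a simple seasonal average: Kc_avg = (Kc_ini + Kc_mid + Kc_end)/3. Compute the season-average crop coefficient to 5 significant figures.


Kc_avg = (0.37185 + 0.98065 + 0.79345)/3 = 0.71532
Therefore the season-average crop coefficient = 0.71532.


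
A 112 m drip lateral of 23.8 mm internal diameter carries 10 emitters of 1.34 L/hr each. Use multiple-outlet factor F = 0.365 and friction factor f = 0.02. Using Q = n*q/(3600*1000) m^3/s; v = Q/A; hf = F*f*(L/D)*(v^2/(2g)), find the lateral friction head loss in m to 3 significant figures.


Q = 10*1.34/(3600*1000) = 3.7222e-06 m^3/s
A = pi*(23.8e-3/2)^2 = 4.4488e-04 m^2, so v = Q/A = 0.0083668 m/s
hf = 0.365*0.02*(112/0.0238)*(0.0083668^2/(2*9.81)) = 0.000123 m
Therefore the lateral friction head loss = 0.000123 m.


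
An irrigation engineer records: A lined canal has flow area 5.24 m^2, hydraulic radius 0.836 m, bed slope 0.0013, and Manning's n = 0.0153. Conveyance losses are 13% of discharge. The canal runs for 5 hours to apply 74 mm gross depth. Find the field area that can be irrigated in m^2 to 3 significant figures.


Approach: apply Manning's equation with a conveyance and depth budget, Q = (1/n)*A*R^(2/3)*S^(1/2); Q_field = Q*(1-loss); Area = Q_field*t/(d/1000).
Step 1 — canal discharge (Manning's equation):
  Q = (1/0.0153) * 5.24 * 0.836^(2/3) * 0.0013^(1/2) = 10.958 m^3/s
Step 2 — delivered flow: Q_field = 10.958*(1 - 13/100) = 9.5338 m^3/s
Step 3 — volume delivered: V = 9.5338 * 5*3600 = 171610 m^3
Step 4 — area served: A = V / (depth/1000) = 171610 / 0.074 = 2320000 m^2
Therefore the field area that can be irrigated = 2320000 m^2.


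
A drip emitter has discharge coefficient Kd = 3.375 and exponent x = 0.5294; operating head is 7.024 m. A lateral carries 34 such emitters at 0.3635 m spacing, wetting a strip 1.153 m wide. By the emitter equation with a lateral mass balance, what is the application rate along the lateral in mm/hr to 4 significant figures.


Approach: apply the emitter equation with a lateral mass balance, q = Kd*h^x; Q = n*q; rate = Q/(n*spacing*width).
Step 1 — single emitter flow (q = Kd*h^x):
  q = 3.375 * 7.024^0.5294 = 9.47230 L/hr
Step 2 — total lateral flow: Q = 34 * 9.47230 = 322.058 L/hr
Step 3 — wetted area: A = 34 * 0.3635 * 1.153 = 14.2499 m^2
Step 4 — application rate: Q/A = 322.058/14.2499 = 22.60 mm/hr
Therefore the application rate along the lateral = 22.60 mm/hr.


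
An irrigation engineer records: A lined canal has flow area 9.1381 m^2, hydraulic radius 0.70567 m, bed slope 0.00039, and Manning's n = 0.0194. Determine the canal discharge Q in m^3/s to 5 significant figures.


Approach: apply Manning's equation, Q = (1/n)*A*R^(2/3)*S^(1/2).
Q = (1/0.0194) * 9.1381 * 0.70567^(2/3) * 0.00039^(1/2) = 7.3732 m^3/s
Therefore the canal discharge Q = 7.3732 m^3/s.


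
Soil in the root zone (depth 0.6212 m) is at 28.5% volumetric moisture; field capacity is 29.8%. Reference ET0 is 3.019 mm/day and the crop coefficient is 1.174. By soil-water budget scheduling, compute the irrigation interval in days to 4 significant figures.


Approach: apply soil-water budget scheduling, SMD = (FC-theta)/100*depth*1000; ETc = ET0*Kc; interval = SMD/ETc.
Step 1 — soil moisture deficit:
  SMD = (29.8 - 28.5)/100 * 0.6212 * 1000 = 8.07560 mm
Step 2 — daily crop ET (ETc = ET0*Kc):
  ETc = 3.019 * 1.174 = 3.54431 mm/day
Step 3 — irrigation interval (SMD/ETc):
  interval = 8.07560 / 3.54431 = 2.278 days
Therefore the irrigation interval = 2.278 days.


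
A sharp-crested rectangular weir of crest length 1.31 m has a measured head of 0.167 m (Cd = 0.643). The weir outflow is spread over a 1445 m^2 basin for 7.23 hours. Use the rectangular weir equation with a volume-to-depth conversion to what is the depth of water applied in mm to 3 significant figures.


Approach: apply the rectangular weir equation with a volume-to-depth conversion, Q = (2/3)*Cd*L*sqrt(2g)*H^1.5; d = Q*t/A * 1000.
Step 1 — weir discharge:
  Q = (2/3)*0.643*1.31*sqrt(2*9.81)*0.167^1.5 = 0.16975 m^3/s
Step 2 — volume: V = 0.16975 * 7.23*3600 = 4418.3 m^3
Step 3 — depth: d = V/A * 1000 = 4418.3/1445 * 1000 = 3060 mm
Therefore the depth of water applied = 3060 mm.


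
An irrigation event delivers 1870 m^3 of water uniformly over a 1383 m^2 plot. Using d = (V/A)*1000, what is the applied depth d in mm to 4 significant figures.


d = (1870 / 1383) * 1000 = 1352 mm
Therefore the applied depth d = 1352 mm.


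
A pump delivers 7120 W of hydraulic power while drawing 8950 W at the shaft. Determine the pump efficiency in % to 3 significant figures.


Approach: apply the efficiency ratio, eta = (P_out/P_in)*100.
eta = (7120 / 8950) * 100 = 79.6 %
Therefore the pump efficiency = 79.6 %.


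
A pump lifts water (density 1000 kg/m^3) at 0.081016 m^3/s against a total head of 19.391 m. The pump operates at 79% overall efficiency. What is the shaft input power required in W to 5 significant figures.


Approach: apply hydraulic power then efficiency conversion, P = rho*g*Q*H; P_in = P/eta.
Step 1 — hydraulic power (P = rho*g*Q*H):
  P = 1000 * 9.81 * 0.081016 * 19.391 = 15411.33 W
Step 2 — input power: P_in = P/eta = 15411.33 / 0.79 = 19508 W
Therefore the shaft input power required = 19508 W.


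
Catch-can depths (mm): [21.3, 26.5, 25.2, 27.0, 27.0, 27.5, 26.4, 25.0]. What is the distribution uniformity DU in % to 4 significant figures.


Approach: apply the low-quarter distribution uniformity, DU = (mean of lowest quarter of readings / overall mean)*100.
sorted lowest 2 of 8: [21.3, 25.0] -> mean = 23.1500 mm
overall mean = 25.7375 mm
DU = (23.1500/25.7375)*100 = 89.95 %
Therefore the distribution uniformity DU = 89.95 %.


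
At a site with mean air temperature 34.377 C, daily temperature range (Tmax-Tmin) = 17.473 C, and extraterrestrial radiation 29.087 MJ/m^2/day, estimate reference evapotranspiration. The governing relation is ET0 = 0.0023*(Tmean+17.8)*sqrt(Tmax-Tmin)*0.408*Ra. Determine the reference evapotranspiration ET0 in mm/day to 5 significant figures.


ET0 = 0.0023*(34.377+17.8)*sqrt(17.473)*0.408*29.087 = 5.9532 mm/day
Therefore the reference evapotranspiration ET0 = 5.9532 mm/day.


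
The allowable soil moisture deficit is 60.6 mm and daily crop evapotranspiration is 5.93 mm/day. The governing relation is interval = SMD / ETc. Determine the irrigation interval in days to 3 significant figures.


interval = 60.6 / 5.93 = 10.2 days
Therefore the irrigation interval = 10.2 days.


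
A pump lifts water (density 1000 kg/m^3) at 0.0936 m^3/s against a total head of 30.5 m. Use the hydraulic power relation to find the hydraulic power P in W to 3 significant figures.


Approach: apply the hydraulic power relation, P = rho*g*Q*H.
P = 1000 * 9.81 * 0.0936 * 30.5 = 28000 W
Therefore the hydraulic power P = 28000 W.


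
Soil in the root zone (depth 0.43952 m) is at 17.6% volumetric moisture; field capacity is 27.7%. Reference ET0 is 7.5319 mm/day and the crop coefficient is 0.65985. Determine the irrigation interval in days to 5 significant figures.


Approach: apply soil-water budget scheduling, SMD = (FC-theta)/100*depth*1000; ETc = ET0*Kc; interval = SMD/ETc.
Step 1 — soil moisture deficit:
  SMD = (27.7 - 17.6)/100 * 0.43952 * 1000 = 44.39152 mm
Step 2 — daily crop ET (ETc = ET0*Kc):
  ETc = 7.5319 * 0.65985 = 4.969924 mm/day
Step 3 — irrigation interval (SMD/ETc):
  interval = 44.39152 / 4.969924 = 8.9320 days
Therefore the irrigation interval = 8.9320 days.


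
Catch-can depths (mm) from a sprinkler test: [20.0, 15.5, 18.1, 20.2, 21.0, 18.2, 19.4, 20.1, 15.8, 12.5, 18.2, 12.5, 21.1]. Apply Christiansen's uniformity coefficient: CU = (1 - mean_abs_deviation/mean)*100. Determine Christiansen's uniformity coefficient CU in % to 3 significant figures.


mean = 17.892 mm
mean |d_i - mean| = 2.3491 mm
CU = (1 - 2.3491/17.892)*100 = 86.9 %
Therefore Christiansen's uniformity coefficient CU = 86.9 %.


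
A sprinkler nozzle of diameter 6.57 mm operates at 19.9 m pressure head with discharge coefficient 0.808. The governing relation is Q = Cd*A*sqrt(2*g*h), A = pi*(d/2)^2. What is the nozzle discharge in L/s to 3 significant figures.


A = pi*(6.57e-3/2)^2 = 3.3902e-05 m^2
Q = 0.808 * 3.3902e-05 * sqrt(2*9.81*19.9) * 1000 = 0.541 L/s
Therefore the nozzle discharge = 0.541 L/s.


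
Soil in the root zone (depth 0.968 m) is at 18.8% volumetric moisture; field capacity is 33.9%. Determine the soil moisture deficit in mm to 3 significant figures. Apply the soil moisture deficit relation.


Approach: apply the soil moisture deficit relation, SMD = (FC - theta)/100 * depth * 1000.
SMD = (33.9 - 18.8)/100 * 0.968 * 1000 = 146 mm
Therefore the soil moisture deficit = 146 mm.


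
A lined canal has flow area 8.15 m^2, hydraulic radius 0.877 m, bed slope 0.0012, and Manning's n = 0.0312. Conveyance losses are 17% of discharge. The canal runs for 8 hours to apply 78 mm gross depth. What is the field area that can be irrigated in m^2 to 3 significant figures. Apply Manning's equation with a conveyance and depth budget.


Approach: apply Manning's equation with a conveyance and depth budget, Q = (1/n)*A*R^(2/3)*S^(1/2); Q_field = Q*(1-loss); Area = Q_field*t/(d/1000).
Step 1 — canal discharge (Manning's equation):
  Q = (1/0.0312) * 8.15 * 0.877^(2/3) * 0.0012^(1/2) = 8.2907 m^3/s
Step 2 — delivered flow: Q_field = 8.2907*(1 - 17/100) = 6.8813 m^3/s
Step 3 — volume delivered: V = 6.8813 * 8*3600 = 198180 m^3
Step 4 — area served: A = V / (depth/1000) = 198180 / 0.078 = 2540000 m^2
Therefore the field area that can be irrigated = 2540000 m^2.


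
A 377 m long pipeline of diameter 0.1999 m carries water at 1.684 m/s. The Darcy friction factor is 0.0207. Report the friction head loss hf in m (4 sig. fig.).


Approach: apply the Darcy-Weisbach equation, hf = f*(L/D)*(v^2/(2g)).
hf = 0.0207 * (377/0.1999) * (1.684^2 / (2*9.81))
hf = 5.643 m
Therefore the friction head loss hf = 5.643 m.


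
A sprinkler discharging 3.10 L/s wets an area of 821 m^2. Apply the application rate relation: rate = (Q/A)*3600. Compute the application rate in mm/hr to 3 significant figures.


rate = (3.10 / 821) * 3600 = 13.6 mm/hr
Therefore the application rate = 13.6 mm/hr.


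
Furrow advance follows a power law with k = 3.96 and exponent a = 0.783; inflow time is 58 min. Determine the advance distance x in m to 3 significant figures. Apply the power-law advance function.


Approach: apply the power-law advance function, x = k*t^a.
x = 3.96 * 58^0.783 = 95.2 m
Therefore the advance distance x = 95.2 m.


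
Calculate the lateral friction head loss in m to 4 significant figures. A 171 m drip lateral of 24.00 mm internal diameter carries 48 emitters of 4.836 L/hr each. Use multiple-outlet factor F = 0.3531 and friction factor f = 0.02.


Approach: apply Darcy-Weisbach with the multiple-outlet F-factor, Q = n*q/(3600*1000) m^3/s; v = Q/A; hf = F*f*(L/D)*(v^2/(2g)).
Q = 48*4.836/(3600*1000) = 6.44800e-05 m^3/s
A = pi*(24.00e-3/2)^2 = 4.52389e-04 m^2, so v = Q/A = 0.142532 m/s
hf = 0.3531*0.02*(171/0.02400)*(0.142532^2/(2*9.81)) = 0.05210 m
Therefore the lateral friction head loss = 0.05210 m.


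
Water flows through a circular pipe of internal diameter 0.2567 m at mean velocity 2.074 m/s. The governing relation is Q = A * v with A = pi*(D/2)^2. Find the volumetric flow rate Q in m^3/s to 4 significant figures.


A = pi*(0.2567/2)^2 = 0.0517537 m^2
Q = 0.0517537 * 2.074 = 0.1073 m^3/s
Therefore the volumetric flow rate Q = 0.1073 m^3/s.


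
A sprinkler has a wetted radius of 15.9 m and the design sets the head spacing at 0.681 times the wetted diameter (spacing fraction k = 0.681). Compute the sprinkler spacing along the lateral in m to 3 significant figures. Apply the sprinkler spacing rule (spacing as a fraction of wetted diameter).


Approach: apply the sprinkler spacing rule (spacing as a fraction of wetted diameter), S = k*(2*R).
S = 0.681 * (2 * 15.9) = 21.7 m
Therefore the sprinkler spacing along the lateral = 21.7 m.


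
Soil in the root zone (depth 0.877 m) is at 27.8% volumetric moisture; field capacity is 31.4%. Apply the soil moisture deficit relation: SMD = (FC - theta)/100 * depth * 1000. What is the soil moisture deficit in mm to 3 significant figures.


SMD = (31.4 - 27.8)/100 * 0.877 * 1000 = 31.6 mm
Therefore the soil moisture deficit = 31.6 mm.


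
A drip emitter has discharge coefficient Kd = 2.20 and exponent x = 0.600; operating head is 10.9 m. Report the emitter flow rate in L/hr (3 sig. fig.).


Approach: apply the emitter characteristic equation, q = Kd * h^x.
q = 2.20 * 10.9^0.600 = 9.22 L/hr
Therefore the emitter flow rate = 9.22 L/hr.


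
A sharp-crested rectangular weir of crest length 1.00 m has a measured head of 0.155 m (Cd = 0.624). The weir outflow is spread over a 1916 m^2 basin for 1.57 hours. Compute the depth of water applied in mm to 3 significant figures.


Approach: apply the rectangular weir equation with a volume-to-depth conversion, Q = (2/3)*Cd*L*sqrt(2g)*H^1.5; d = Q*t/A * 1000.
Step 1 — weir discharge:
  Q = (2/3)*0.624*1.00*sqrt(2*9.81)*0.155^1.5 = 0.11245 m^3/s
Step 2 — volume: V = 0.11245 * 1.57*3600 = 635.54 m^3
Step 3 — depth: d = V/A * 1000 = 635.54/1916 * 1000 = 332 mm
Therefore the depth of water applied = 332 mm.


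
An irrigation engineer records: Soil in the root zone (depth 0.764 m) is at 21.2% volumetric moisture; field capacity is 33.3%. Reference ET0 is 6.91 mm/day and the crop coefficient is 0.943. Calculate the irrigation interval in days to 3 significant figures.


Approach: apply soil-water budget scheduling, SMD = (FC-theta)/100*depth*1000; ETc = ET0*Kc; interval = SMD/ETc.
Step 1 — soil moisture deficit:
  SMD = (33.3 - 21.2)/100 * 0.764 * 1000 = 92.444 mm
Step 2 — daily crop ET (ETc = ET0*Kc):
  ETc = 6.91 * 0.943 = 6.5161 mm/day
Step 3 — irrigation interval (SMD/ETc):
  interval = 92.444 / 6.5161 = 14.2 days
Therefore the irrigation interval = 14.2 days.


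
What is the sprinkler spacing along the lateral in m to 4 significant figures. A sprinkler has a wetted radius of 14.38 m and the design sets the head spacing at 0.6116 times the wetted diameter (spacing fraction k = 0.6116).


Approach: apply the sprinkler spacing rule (spacing as a fraction of wetted diameter), S = k*(2*R).
S = 0.6116 * (2 * 14.38) = 17.59 m
Therefore the sprinkler spacing along the lateral = 17.59 m.


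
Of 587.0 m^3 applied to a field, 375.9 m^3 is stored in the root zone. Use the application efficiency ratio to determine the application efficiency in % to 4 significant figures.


Approach: apply the application efficiency ratio, Ea = (stored/applied)*100.
Ea = (375.9/587.0)*100 = 64.04 %
Therefore the application efficiency = 64.04 %.


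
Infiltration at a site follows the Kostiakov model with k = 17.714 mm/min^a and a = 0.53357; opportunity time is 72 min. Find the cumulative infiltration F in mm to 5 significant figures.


Approach: apply the Kostiakov infiltration equation, F = k*t^a.
F = 17.714 * 72^0.53357 = 173.51 mm
Therefore the cumulative infiltration F = 173.51 mm.


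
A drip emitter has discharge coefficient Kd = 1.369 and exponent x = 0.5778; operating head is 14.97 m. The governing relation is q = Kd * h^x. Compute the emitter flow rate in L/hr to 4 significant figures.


q = 1.369 * 14.97^0.5778 = 6.538 L/hr
Therefore the emitter flow rate = 6.538 L/hr.


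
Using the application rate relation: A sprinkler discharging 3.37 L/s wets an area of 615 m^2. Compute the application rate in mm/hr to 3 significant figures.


Approach: apply the application rate relation, rate = (Q/A)*3600.
rate = (3.37 / 615) * 3600 = 19.7 mm/hr
Therefore the application rate = 19.7 mm/hr.


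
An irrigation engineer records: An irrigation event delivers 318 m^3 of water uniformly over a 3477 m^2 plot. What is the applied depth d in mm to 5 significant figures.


Approach: apply depth from volume over area, d = (V/A)*1000.
d = (318 / 3477) * 1000 = 91.458 mm
Therefore the applied depth d = 91.458 mm.


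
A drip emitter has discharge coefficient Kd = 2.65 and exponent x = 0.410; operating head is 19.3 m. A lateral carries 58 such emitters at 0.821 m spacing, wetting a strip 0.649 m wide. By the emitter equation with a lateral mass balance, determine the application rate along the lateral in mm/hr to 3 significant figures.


Approach: apply the emitter equation with a lateral mass balance, q = Kd*h^x; Q = n*q; rate = Q/(n*spacing*width).
Step 1 — single emitter flow (q = Kd*h^x):
  q = 2.65 * 19.3^0.410 = 8.9192 L/hr
Step 2 — total lateral flow: Q = 58 * 8.9192 = 517.31 L/hr
Step 3 — wetted area: A = 58 * 0.821 * 0.649 = 30.904 m^2
Step 4 — application rate: Q/A = 517.31/30.904 = 16.7 mm/hr
Therefore the application rate along the lateral = 16.7 mm/hr.


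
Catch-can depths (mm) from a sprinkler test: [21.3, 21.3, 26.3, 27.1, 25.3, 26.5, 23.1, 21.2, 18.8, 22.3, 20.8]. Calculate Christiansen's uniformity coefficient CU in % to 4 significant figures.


Approach: apply Christiansen's uniformity coefficient, CU = (1 - mean_abs_deviation/mean)*100.
mean = 23.0909 mm
mean |d_i - mean| = 2.33554 mm
CU = (1 - 2.33554/23.0909)*100 = 89.89 %
Therefore Christiansen's uniformity coefficient CU = 89.89 %.


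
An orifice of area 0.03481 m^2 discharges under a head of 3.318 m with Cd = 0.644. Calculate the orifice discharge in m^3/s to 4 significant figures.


Approach: apply the orifice equation, Q = Cd*A*sqrt(2*g*h).
Q = 0.644 * 0.03481 * sqrt(2*9.81*3.318) = 0.1809 m^3/s
Therefore the orifice discharge = 0.1809 m^3/s.


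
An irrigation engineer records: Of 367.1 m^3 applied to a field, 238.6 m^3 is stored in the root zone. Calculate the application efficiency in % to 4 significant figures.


Approach: apply the application efficiency ratio, Ea = (stored/applied)*100.
Ea = (238.6/367.1)*100 = 65.00 %
Therefore the application efficiency = 65.00 %.


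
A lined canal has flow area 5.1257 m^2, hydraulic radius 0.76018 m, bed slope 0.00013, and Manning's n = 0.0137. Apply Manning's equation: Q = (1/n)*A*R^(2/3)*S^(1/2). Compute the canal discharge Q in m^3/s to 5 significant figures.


Q = (1/0.0137) * 5.1257 * 0.76018^(2/3) * 0.00013^(1/2) = 3.5532 m^3/s
Therefore the canal discharge Q = 3.5532 m^3/s.


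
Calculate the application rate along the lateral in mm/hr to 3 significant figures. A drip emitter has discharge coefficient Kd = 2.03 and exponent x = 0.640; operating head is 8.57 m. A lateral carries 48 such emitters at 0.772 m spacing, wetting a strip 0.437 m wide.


Approach: apply the emitter equation with a lateral mass balance, q = Kd*h^x; Q = n*q; rate = Q/(n*spacing*width).
Step 1 — single emitter flow (q = Kd*h^x):
  q = 2.03 * 8.57^0.640 = 8.0279 L/hr
Step 2 — total lateral flow: Q = 48 * 8.0279 = 385.34 L/hr
Step 3 — wetted area: A = 48 * 0.772 * 0.437 = 16.193 m^2
Step 4 — application rate: Q/A = 385.34/16.193 = 23.8 mm/hr
Therefore the application rate along the lateral = 23.8 mm/hr.


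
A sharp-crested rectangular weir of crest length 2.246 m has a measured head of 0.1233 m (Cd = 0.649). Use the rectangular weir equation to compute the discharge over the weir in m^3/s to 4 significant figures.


Approach: apply the rectangular weir equation, Q = (2/3)*Cd*L*sqrt(2g)*H^1.5.
Q = (2/3)*0.649*2.246*sqrt(2*9.81)*0.1233^1.5 = 0.1864 m^3/s
Therefore the discharge over the weir = 0.1864 m^3/s.


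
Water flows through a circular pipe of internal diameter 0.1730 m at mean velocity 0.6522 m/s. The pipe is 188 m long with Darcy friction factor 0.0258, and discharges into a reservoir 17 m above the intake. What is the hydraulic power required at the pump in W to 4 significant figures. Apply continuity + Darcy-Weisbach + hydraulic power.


Approach: apply continuity + Darcy-Weisbach + hydraulic power, Q = A*v; hf = f*(L/D)*(v^2/(2g)); H = static + hf; P = rho*g*Q*H.
Step 1 — flow rate (continuity, Q = A*v):
  A = pi*(0.1730/2)^2 = 0.0235062 m^2
  Q = 0.0235062 * 0.6522 = 0.0153307 m^3/s
Step 2 — friction head loss (Darcy-Weisbach):
  hf = 0.0258 * (188/0.1730) * (0.6522^2 / (2*9.81))
  hf = 0.607847 m
Step 3 — total head: H = 17 + 0.607847 = 17.6078 m
Step 4 — hydraulic power (P = rho*g*Q*H):
  P = 1000 * 9.81 * 0.0153307 * 17.6078 = 2648 W
Therefore the hydraulic power required at the pump = 2648 W.


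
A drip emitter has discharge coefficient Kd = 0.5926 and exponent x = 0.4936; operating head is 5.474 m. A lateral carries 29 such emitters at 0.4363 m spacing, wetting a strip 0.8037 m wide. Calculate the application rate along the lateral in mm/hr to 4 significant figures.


Approach: apply the emitter equation with a lateral mass balance, q = Kd*h^x; Q = n*q; rate = Q/(n*spacing*width).
Step 1 — single emitter flow (q = Kd*h^x):
  q = 0.5926 * 5.474^0.4936 = 1.37148 L/hr
Step 2 — total lateral flow: Q = 29 * 1.37148 = 39.7729 L/hr
Step 3 — wetted area: A = 29 * 0.4363 * 0.8037 = 10.1690 m^2
Step 4 — application rate: Q/A = 39.7729/10.1690 = 3.911 mm/hr
Therefore the application rate along the lateral = 3.911 mm/hr.


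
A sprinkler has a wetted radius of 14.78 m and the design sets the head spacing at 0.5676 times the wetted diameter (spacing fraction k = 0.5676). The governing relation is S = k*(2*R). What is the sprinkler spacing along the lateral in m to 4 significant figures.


S = 0.5676 * (2 * 14.78) = 16.78 m
Therefore the sprinkler spacing along the lateral = 16.78 m.


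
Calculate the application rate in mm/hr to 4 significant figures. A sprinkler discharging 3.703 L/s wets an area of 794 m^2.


Approach: apply the application rate relation, rate = (Q/A)*3600.
rate = (3.703 / 794) * 3600 = 16.79 mm/hr
Therefore the application rate = 16.79 mm/hr.


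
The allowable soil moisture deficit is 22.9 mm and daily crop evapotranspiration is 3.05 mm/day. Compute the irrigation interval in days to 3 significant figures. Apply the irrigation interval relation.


Approach: apply the irrigation interval relation, interval = SMD / ETc.
interval = 22.9 / 3.05 = 7.51 days
Therefore the irrigation interval = 7.51 days.


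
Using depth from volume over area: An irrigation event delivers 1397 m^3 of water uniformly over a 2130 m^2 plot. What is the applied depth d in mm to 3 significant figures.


Approach: apply depth from volume over area, d = (V/A)*1000.
d = (1397 / 2130) * 1000 = 656 mm
Therefore the applied depth d = 656 mm.


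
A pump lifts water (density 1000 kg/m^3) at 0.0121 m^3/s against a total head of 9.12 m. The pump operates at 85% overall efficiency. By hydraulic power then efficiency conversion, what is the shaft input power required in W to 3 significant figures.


Approach: apply hydraulic power then efficiency conversion, P = rho*g*Q*H; P_in = P/eta.
Step 1 — hydraulic power (P = rho*g*Q*H):
  P = 1000 * 9.81 * 0.0121 * 9.12 = 1082.6 W
Step 2 — input power: P_in = P/eta = 1082.6 / 0.85 = 1270 W
Therefore the shaft input power required = 1270 W.


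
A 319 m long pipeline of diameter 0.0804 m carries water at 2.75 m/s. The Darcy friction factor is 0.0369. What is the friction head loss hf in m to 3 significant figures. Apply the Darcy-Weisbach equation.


Approach: apply the Darcy-Weisbach equation, hf = f*(L/D)*(v^2/(2g)).
hf = 0.0369 * (319/0.0804) * (2.75^2 / (2*9.81))
hf = 56.4 m
Therefore the friction head loss hf = 56.4 m.


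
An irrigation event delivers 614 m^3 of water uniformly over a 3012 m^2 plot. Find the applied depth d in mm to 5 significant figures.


Approach: apply depth from volume over area, d = (V/A)*1000.
d = (614 / 3012) * 1000 = 203.85 mm
Therefore the applied depth d = 203.85 mm.


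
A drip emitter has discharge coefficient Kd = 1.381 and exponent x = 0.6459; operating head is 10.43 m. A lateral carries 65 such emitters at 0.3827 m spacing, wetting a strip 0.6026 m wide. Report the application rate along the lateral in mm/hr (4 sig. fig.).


Approach: apply the emitter equation with a lateral mass balance, q = Kd*h^x; Q = n*q; rate = Q/(n*spacing*width).
Step 1 — single emitter flow (q = Kd*h^x):
  q = 1.381 * 10.43^0.6459 = 6.27919 L/hr
Step 2 — total lateral flow: Q = 65 * 6.27919 = 408.147 L/hr
Step 3 — wetted area: A = 65 * 0.3827 * 0.6026 = 14.9900 m^2
Step 4 — application rate: Q/A = 408.147/14.9900 = 27.23 mm/hr
Therefore the application rate along the lateral = 27.23 mm/hr.


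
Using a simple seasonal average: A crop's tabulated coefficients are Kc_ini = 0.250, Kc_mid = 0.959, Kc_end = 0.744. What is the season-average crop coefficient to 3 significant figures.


Approach: apply a simple seasonal average, Kc_avg = (Kc_ini + Kc_mid + Kc_end)/3.
Kc_avg = (0.250 + 0.959 + 0.744)/3 = 0.651
Therefore the season-average crop coefficient = 0.651.


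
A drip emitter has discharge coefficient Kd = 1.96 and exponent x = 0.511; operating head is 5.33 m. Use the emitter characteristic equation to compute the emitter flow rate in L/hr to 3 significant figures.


Approach: apply the emitter characteristic equation, q = Kd * h^x.
q = 1.96 * 5.33^0.511 = 4.61 L/hr
Therefore the emitter flow rate = 4.61 L/hr.


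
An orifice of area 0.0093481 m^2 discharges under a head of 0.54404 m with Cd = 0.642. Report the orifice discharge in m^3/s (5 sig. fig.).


Approach: apply the orifice equation, Q = Cd*A*sqrt(2*g*h).
Q = 0.642 * 0.0093481 * sqrt(2*9.81*0.54404) = 0.019608 m^3/s
Therefore the orifice discharge = 0.019608 m^3/s.


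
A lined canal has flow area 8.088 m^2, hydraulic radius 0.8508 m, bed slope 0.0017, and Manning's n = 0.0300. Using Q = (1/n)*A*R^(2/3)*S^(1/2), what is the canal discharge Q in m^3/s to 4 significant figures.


Q = (1/0.0300) * 8.088 * 0.8508^(2/3) * 0.0017^(1/2) = 9.981 m^3/s
Therefore the canal discharge Q = 9.981 m^3/s.


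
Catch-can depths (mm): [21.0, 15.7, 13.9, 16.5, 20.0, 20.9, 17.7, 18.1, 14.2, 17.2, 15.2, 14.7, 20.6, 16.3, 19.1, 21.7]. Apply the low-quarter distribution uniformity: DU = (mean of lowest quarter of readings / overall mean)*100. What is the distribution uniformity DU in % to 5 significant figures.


sorted lowest 4 of 16: [13.9, 14.2, 14.7, 15.2] -> mean = 14.50000 mm
overall mean = 17.67500 mm
DU = (14.50000/17.67500)*100 = 82.037 %
Therefore the distribution uniformity DU = 82.037 %.


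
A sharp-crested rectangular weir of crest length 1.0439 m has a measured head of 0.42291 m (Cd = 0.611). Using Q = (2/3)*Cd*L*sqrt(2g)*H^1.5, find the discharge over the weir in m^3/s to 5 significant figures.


Q = (2/3)*0.611*1.0439*sqrt(2*9.81)*0.42291^1.5 = 0.51800 m^3/s
Therefore the discharge over the weir = 0.51800 m^3/s.


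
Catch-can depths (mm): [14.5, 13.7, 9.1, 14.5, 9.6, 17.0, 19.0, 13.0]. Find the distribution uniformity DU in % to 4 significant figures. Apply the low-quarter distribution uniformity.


Approach: apply the low-quarter distribution uniformity, DU = (mean of lowest quarter of readings / overall mean)*100.
sorted lowest 2 of 8: [9.1, 9.6] -> mean = 9.35000 mm
overall mean = 13.8000 mm
DU = (9.35000/13.8000)*100 = 67.75 %
Therefore the distribution uniformity DU = 67.75 %.


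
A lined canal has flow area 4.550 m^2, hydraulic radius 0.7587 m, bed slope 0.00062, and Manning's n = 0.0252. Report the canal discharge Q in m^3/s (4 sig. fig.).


Approach: apply Manning's equation, Q = (1/n)*A*R^(2/3)*S^(1/2).
Q = (1/0.0252) * 4.550 * 0.7587^(2/3) * 0.00062^(1/2) = 3.740 m^3/s
Therefore the canal discharge Q = 3.740 m^3/s.


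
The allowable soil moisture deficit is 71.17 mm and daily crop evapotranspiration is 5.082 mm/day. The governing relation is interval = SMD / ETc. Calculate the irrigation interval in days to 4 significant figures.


interval = 71.17 / 5.082 = 14.00 days
Therefore the irrigation interval = 14.00 days.


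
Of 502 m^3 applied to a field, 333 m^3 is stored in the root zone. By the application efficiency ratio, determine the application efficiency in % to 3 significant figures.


Approach: apply the application efficiency ratio, Ea = (stored/applied)*100.
Ea = (333/502)*100 = 66.3 %
Therefore the application efficiency = 66.3 %.


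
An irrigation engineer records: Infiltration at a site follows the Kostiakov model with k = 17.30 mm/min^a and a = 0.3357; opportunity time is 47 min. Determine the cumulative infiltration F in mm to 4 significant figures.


Approach: apply the Kostiakov infiltration equation, F = k*t^a.
F = 17.30 * 47^0.3357 = 63.00 mm
Therefore the cumulative infiltration F = 63.00 mm.


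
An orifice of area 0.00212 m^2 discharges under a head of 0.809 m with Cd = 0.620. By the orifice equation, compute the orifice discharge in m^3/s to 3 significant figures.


Approach: apply the orifice equation, Q = Cd*A*sqrt(2*g*h).
Q = 0.620 * 0.00212 * sqrt(2*9.81*0.809) = 0.00524 m^3/s
Therefore the orifice discharge = 0.00524 m^3/s.


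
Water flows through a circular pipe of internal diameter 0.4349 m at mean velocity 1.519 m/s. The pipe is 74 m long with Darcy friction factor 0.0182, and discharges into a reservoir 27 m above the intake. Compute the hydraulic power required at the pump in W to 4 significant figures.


Approach: apply continuity + Darcy-Weisbach + hydraulic power, Q = A*v; hf = f*(L/D)*(v^2/(2g)); H = static + hf; P = rho*g*Q*H.
Step 1 — flow rate (continuity, Q = A*v):
  A = pi*(0.4349/2)^2 = 0.148549 m^2
  Q = 0.148549 * 1.519 = 0.225645 m^3/s
Step 2 — friction head loss (Darcy-Weisbach):
  hf = 0.0182 * (74/0.4349) * (1.519^2 / (2*9.81))
  hf = 0.364192 m
Step 3 — total head: H = 27 + 0.364192 = 27.3642 m
Step 4 — hydraulic power (P = rho*g*Q*H):
  P = 1000 * 9.81 * 0.225645 * 27.3642 = 60570 W
Therefore the hydraulic power required at the pump = 60570 W.


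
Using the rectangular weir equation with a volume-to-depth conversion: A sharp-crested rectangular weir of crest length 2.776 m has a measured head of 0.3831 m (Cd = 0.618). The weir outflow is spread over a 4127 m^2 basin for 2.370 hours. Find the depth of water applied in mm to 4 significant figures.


Approach: apply the rectangular weir equation with a volume-to-depth conversion, Q = (2/3)*Cd*L*sqrt(2g)*H^1.5; d = Q*t/A * 1000.
Step 1 — weir discharge:
  Q = (2/3)*0.618*2.776*sqrt(2*9.81)*0.3831^1.5 = 1.20125 m^3/s
Step 2 — volume: V = 1.20125 * 2.370*3600 = 10249.1 m^3
Step 3 — depth: d = V/A * 1000 = 10249.1/4127 * 1000 = 2483 mm
Therefore the depth of water applied = 2483 mm.


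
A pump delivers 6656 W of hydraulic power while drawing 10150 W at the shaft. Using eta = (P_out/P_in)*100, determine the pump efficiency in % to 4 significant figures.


eta = (6656 / 10150) * 100 = 65.58 %
Therefore the pump efficiency = 65.58 %.


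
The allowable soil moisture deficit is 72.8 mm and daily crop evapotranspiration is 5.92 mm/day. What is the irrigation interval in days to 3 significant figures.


Approach: apply the irrigation interval relation, interval = SMD / ETc.
interval = 72.8 / 5.92 = 12.3 days
Therefore the irrigation interval = 12.3 days.
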